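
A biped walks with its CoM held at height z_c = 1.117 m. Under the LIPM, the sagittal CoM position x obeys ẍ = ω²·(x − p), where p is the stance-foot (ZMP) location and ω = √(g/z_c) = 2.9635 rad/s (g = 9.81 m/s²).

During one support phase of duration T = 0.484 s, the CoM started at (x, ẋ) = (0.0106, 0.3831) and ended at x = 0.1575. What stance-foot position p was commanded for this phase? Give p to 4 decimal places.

ωT = 2.9635·0.484 = 1.434334; cosh(ωT) = 2.217561, sinh(ωT) = 1.979287
x(T) = p + (x₀−p)·cosh(ωT) + (ẋ₀/ω)·sinh(ωT) ⇒ p·(1 − cosh) = x(T) − x₀·cosh − (ẋ₀/ω)·sinh
numerator   = 0.1575 − (0.0106)·2.217561 − (0.3831/2.9635)·1.979287 = -0.121874
denominator = 1 − 2.217561 = -1.217561
p = -0.121874 / -1.217561 = 0.1001

p = 0.1001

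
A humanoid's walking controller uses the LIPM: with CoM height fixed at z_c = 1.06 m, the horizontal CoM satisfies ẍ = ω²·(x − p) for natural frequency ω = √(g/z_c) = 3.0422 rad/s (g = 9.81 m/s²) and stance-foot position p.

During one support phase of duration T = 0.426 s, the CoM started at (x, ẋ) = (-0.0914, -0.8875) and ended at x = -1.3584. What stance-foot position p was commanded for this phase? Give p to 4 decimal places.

ωT = 3.0422·0.426 = 1.295977; cosh(ωT) = 1.964098, sinh(ωT) = 1.690468
x(T) = p + (x₀−p)·cosh(ωT) + (ẋ₀/ω)·sinh(ωT) ⇒ p·(1 − cosh) = x(T) − x₀·cosh − (ẋ₀/ω)·sinh
numerator   = -1.3584 − (-0.0914)·1.964098 − (-0.8875/3.0422)·1.690468 = -0.685722
denominator = 1 − 1.964098 = -0.964098
p = -0.685722 / -0.964098 = 0.7113

p = 0.7113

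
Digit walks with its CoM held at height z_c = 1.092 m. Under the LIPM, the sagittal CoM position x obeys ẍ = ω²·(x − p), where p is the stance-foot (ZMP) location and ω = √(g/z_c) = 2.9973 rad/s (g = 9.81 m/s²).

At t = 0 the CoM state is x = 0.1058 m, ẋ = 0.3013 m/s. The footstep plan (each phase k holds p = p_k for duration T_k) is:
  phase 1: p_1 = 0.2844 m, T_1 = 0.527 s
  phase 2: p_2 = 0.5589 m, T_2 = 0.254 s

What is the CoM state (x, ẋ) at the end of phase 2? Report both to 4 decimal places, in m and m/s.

phase 1: p=0.2844, T=0.527, ωT=1.579577, cosh=2.529483, sinh=2.323420; start (x,ẋ)=(0.105800, 0.301300) → end (x,ẋ)=(0.066193, -0.481635)
phase 2: p=0.5589, T=0.254, ωT=0.761314, cosh=1.304070, sinh=0.837018; start (x,ẋ)=(0.066193, -0.481635) → end (x,ẋ)=(-0.218124, -1.864185)

x = -0.2181, ẋ = -1.8642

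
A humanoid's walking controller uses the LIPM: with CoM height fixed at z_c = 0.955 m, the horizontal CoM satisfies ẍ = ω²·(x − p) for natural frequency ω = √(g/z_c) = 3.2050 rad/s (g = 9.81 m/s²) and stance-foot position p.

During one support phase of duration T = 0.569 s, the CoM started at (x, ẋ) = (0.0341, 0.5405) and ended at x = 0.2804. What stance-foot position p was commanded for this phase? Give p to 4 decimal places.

p = 0.1546

ωT = 3.2050·0.569 = 1.823645; cosh(ωT) = 3.177916, sinh(ωT) = 3.016480
x(T) = p + (x₀−p)·cosh(ωT) + (ẋ₀/ω)·sinh(ωT) ⇒ p·(1 − cosh) = x(T) − x₀·cosh − (ẋ₀/ω)·sinh
numerator   = 0.2804 − (0.0341)·3.177916 − (0.5405/3.2050)·3.016480 = -0.336674
denominator = 1 − 3.177916 = -2.177916
p = -0.336674 / -2.177916 = 0.1546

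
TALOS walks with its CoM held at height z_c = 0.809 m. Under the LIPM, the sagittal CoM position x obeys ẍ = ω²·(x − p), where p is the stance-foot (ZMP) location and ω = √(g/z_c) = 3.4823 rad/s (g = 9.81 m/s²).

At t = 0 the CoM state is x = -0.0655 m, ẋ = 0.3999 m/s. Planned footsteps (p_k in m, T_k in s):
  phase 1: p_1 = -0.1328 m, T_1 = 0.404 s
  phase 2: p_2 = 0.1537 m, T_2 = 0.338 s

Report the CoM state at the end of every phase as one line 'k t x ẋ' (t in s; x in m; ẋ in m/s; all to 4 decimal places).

phase 1: p=-0.1328, T=0.404, ωT=1.406849, cosh=2.163992, sinh=1.919078; start (x,ẋ)=(-0.065500, 0.399900) → end (x,ẋ)=(0.233220, 1.315133)
phase 2: p=0.1537, T=0.338, ωT=1.177017, cosh=1.776439, sinh=1.468243; start (x,ẋ)=(0.233220, 1.315133) → end (x,ẋ)=(0.849462, 2.742827)

1 0.4040 0.2332 1.3151
2 0.7420 0.8495 2.7428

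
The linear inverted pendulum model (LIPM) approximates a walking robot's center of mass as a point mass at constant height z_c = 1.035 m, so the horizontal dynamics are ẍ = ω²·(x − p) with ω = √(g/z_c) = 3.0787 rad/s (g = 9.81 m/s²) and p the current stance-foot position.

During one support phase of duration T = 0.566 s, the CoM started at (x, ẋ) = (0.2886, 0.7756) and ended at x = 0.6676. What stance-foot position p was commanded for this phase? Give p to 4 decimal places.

ωT = 3.0787·0.566 = 1.742544; cosh(ωT) = 2.943466, sinh(ωT) = 2.768391
x(T) = p + (x₀−p)·cosh(ωT) + (ẋ₀/ω)·sinh(ωT) ⇒ p·(1 − cosh) = x(T) − x₀·cosh − (ẋ₀/ω)·sinh
numerator   = 0.6676 − (0.2886)·2.943466 − (0.7756/3.0787)·2.768391 = -0.879310
denominator = 1 − 2.943466 = -1.943466
p = -0.879310 / -1.943466 = 0.4524

p = 0.4524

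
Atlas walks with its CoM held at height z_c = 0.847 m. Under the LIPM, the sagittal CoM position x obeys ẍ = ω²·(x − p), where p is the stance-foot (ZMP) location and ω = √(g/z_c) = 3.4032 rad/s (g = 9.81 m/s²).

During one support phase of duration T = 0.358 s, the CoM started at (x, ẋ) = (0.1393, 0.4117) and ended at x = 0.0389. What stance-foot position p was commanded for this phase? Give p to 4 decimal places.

ωT = 3.4032·0.358 = 1.218346; cosh(ωT) = 1.838654, sinh(ωT) = 1.542935
x(T) = p + (x₀−p)·cosh(ωT) + (ẋ₀/ω)·sinh(ωT) ⇒ p·(1 − cosh) = x(T) − x₀·cosh − (ẋ₀/ω)·sinh
numerator   = 0.0389 − (0.1393)·1.838654 − (0.4117/3.4032)·1.542935 = -0.403880
denominator = 1 − 1.838654 = -0.838654
p = -0.403880 / -0.838654 = 0.4816

p = 0.4816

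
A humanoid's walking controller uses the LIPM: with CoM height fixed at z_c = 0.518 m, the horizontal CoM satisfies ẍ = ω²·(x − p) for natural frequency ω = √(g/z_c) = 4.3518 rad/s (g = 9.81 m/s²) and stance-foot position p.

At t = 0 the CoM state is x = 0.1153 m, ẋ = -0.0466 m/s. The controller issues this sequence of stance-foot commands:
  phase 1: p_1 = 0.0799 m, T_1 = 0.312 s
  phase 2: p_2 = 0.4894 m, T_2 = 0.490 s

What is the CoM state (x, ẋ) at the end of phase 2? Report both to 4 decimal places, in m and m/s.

phase 1: p=0.0799, T=0.312, ωT=1.357762, cosh=2.072359, sinh=1.815123; start (x,ẋ)=(0.115300, -0.046600) → end (x,ẋ)=(0.133825, 0.183055)
phase 2: p=0.4894, T=0.490, ωT=2.132382, cosh=4.276745, sinh=4.158190; start (x,ẋ)=(0.133825, 0.183055) → end (x,ẋ)=(-0.856394, -5.651474)

x = -0.8564, ẋ = -5.6515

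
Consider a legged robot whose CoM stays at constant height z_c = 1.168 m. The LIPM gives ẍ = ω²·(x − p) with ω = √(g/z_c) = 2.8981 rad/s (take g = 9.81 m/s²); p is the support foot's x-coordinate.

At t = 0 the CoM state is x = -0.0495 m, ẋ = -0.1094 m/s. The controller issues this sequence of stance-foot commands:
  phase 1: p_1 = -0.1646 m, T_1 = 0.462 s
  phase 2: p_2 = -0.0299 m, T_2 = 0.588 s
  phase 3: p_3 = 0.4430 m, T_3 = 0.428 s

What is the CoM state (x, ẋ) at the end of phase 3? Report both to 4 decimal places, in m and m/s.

x = 1.0785, ẋ = 2.2525

phase 1: p=-0.1646, T=0.462, ωT=1.338922, cosh=2.038529, sinh=1.776401; start (x,ẋ)=(-0.049500, -0.109400) → end (x,ẋ)=(0.002978, 0.369541)
phase 2: p=-0.0299, T=0.588, ωT=1.704083, cosh=2.839141, sinh=2.657201; start (x,ẋ)=(0.002978, 0.369541) → end (x,ẋ)=(0.402268, 1.302364)
phase 3: p=0.4430, T=0.428, ωT=1.240387, cosh=1.873111, sinh=1.583839; start (x,ẋ)=(0.402268, 1.302364) → end (x,ẋ)=(1.078459, 2.252508)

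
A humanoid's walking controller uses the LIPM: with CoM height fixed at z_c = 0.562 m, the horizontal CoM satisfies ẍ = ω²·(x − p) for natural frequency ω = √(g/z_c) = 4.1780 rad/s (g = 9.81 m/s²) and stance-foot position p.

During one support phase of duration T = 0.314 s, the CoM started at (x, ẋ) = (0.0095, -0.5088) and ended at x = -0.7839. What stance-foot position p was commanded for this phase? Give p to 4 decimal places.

p = 0.5984

ωT = 4.1780·0.314 = 1.311892; cosh(ωT) = 1.991251, sinh(ωT) = 1.721941
x(T) = p + (x₀−p)·cosh(ωT) + (ẋ₀/ω)·sinh(ωT) ⇒ p·(1 − cosh) = x(T) − x₀·cosh − (ẋ₀/ω)·sinh
numerator   = -0.7839 − (0.0095)·1.991251 − (-0.5088/4.1780)·1.721941 = -0.593118
denominator = 1 − 1.991251 = -0.991251
p = -0.593118 / -0.991251 = 0.5984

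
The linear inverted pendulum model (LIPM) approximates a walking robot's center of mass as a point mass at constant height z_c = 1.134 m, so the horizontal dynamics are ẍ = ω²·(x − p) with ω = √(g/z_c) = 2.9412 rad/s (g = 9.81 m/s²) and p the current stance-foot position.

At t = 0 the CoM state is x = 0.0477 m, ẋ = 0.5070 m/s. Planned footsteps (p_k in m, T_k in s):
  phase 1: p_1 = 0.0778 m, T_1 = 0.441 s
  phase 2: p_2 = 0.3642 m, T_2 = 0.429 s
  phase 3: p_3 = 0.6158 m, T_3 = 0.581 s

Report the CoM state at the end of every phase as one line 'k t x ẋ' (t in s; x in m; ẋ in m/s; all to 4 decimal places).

phase 1: p=0.0778, T=0.441, ωT=1.297069, cosh=1.965945, sinh=1.692613; start (x,ẋ)=(0.047700, 0.507000) → end (x,ẋ)=(0.310395, 0.846887)
phase 2: p=0.3642, T=0.429, ωT=1.261775, cosh=1.907418, sinh=1.624266; start (x,ẋ)=(0.310395, 0.846887) → end (x,ẋ)=(0.729262, 1.358327)
phase 3: p=0.6158, T=0.581, ωT=1.708837, cosh=2.851806, sinh=2.670730; start (x,ẋ)=(0.729262, 1.358327) → end (x,ẋ)=(2.172788, 4.764947)

1 0.4410 0.3104 0.8469
2 0.8700 0.7293 1.3583
3 1.4510 2.1728 4.7649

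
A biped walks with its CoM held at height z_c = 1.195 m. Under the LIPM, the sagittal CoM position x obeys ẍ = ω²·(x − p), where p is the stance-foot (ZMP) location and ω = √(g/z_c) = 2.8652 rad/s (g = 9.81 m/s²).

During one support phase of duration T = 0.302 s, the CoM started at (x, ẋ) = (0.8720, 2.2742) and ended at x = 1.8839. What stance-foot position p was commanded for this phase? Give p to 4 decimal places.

p = 0.2792

ωT = 2.8652·0.302 = 0.865290; cosh(ωT) = 1.398313, sinh(ωT) = 0.977383
x(T) = p + (x₀−p)·cosh(ωT) + (ẋ₀/ω)·sinh(ωT) ⇒ p·(1 − cosh) = x(T) − x₀·cosh − (ẋ₀/ω)·sinh
numerator   = 1.8839 − (0.8720)·1.398313 − (2.2742/2.8652)·0.977383 = -0.111209
denominator = 1 − 1.398313 = -0.398313
p = -0.111209 / -0.398313 = 0.2792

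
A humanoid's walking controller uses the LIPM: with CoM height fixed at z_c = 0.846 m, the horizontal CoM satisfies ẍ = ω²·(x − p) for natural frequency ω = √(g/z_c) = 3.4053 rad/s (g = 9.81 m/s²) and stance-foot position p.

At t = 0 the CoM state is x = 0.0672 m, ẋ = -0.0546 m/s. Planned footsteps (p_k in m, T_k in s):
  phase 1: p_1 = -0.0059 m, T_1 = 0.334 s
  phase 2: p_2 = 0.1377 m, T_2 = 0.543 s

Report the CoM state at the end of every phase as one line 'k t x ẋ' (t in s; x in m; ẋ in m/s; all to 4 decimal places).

phase 1: p=-0.0059, T=0.334, ωT=1.137370, cosh=1.719609, sinh=1.398948; start (x,ẋ)=(0.067200, -0.054600) → end (x,ẋ)=(0.097373, 0.254346)
phase 2: p=0.1377, T=0.543, ωT=1.849078, cosh=3.255670, sinh=3.098288; start (x,ẋ)=(0.097373, 0.254346) → end (x,ẋ)=(0.237823, 0.402591)

1 0.3340 0.0974 0.2543
2 0.8770 0.2378 0.4026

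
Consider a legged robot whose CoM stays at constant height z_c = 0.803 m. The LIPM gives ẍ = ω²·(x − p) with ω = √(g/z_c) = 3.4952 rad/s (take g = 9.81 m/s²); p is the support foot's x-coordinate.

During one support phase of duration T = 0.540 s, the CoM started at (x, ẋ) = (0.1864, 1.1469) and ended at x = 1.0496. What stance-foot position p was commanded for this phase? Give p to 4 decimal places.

p = 0.2685

ωT = 3.4952·0.540 = 1.887408; cosh(ωT) = 3.376849, sinh(ωT) = 3.225385
x(T) = p + (x₀−p)·cosh(ωT) + (ẋ₀/ω)·sinh(ωT) ⇒ p·(1 − cosh) = x(T) − x₀·cosh − (ẋ₀/ω)·sinh
numerator   = 1.0496 − (0.1864)·3.376849 − (1.1469/3.4952)·3.225385 = -0.638209
denominator = 1 − 3.376849 = -2.376849
p = -0.638209 / -2.376849 = 0.2685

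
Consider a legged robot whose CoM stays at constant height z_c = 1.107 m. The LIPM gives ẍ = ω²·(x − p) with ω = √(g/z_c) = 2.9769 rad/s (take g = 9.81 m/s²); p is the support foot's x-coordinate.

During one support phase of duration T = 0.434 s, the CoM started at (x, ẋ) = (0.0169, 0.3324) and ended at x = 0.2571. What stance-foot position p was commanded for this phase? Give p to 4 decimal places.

ωT = 2.9769·0.434 = 1.291975; cosh(ωT) = 1.957347, sinh(ωT) = 1.682620
x(T) = p + (x₀−p)·cosh(ωT) + (ẋ₀/ω)·sinh(ωT) ⇒ p·(1 − cosh) = x(T) − x₀·cosh − (ẋ₀/ω)·sinh
numerator   = 0.2571 − (0.0169)·1.957347 − (0.3324/2.9769)·1.682620 = 0.036140
denominator = 1 − 1.957347 = -0.957347
p = 0.036140 / -0.957347 = -0.0378

p = -0.0378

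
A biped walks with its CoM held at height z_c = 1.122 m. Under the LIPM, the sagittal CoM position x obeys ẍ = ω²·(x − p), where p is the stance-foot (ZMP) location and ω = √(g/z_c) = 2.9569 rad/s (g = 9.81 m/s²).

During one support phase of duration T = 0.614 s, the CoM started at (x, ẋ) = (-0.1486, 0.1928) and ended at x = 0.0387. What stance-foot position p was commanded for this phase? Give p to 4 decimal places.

p = -0.1450

ωT = 2.9569·0.614 = 1.815537; cosh(ωT) = 3.153561, sinh(ωT) = 2.990811
x(T) = p + (x₀−p)·cosh(ωT) + (ẋ₀/ω)·sinh(ωT) ⇒ p·(1 − cosh) = x(T) − x₀·cosh − (ẋ₀/ω)·sinh
numerator   = 0.0387 − (-0.1486)·3.153561 − (0.1928/2.9569)·2.990811 = 0.312308
denominator = 1 − 3.153561 = -2.153561
p = 0.312308 / -2.153561 = -0.1450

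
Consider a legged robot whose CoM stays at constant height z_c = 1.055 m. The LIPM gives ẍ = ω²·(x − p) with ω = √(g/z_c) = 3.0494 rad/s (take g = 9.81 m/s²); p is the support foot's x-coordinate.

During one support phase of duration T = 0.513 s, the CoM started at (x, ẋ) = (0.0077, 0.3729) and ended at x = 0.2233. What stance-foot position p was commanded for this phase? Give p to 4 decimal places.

ωT = 3.0494·0.513 = 1.564342; cosh(ωT) = 2.494378, sinh(ωT) = 2.285152
x(T) = p + (x₀−p)·cosh(ωT) + (ẋ₀/ω)·sinh(ωT) ⇒ p·(1 − cosh) = x(T) − x₀·cosh − (ẋ₀/ω)·sinh
numerator   = 0.2233 − (0.0077)·2.494378 − (0.3729/3.0494)·2.285152 = -0.075350
denominator = 1 − 2.494378 = -1.494378
p = -0.075350 / -1.494378 = 0.0504

p = 0.0504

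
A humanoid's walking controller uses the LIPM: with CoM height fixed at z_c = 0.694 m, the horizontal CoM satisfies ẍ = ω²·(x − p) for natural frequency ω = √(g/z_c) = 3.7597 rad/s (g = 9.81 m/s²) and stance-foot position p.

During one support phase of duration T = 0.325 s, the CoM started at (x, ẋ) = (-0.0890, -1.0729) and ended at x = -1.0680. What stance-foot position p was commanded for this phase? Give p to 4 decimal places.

p = 0.5469

ωT = 3.7597·0.325 = 1.221903; cosh(ωT) = 1.844154, sinh(ωT) = 1.549484
x(T) = p + (x₀−p)·cosh(ωT) + (ẋ₀/ω)·sinh(ωT) ⇒ p·(1 − cosh) = x(T) − x₀·cosh − (ẋ₀/ω)·sinh
numerator   = -1.0680 − (-0.0890)·1.844154 − (-1.0729/3.7597)·1.549484 = -0.461696
denominator = 1 − 1.844154 = -0.844154
p = -0.461696 / -0.844154 = 0.5469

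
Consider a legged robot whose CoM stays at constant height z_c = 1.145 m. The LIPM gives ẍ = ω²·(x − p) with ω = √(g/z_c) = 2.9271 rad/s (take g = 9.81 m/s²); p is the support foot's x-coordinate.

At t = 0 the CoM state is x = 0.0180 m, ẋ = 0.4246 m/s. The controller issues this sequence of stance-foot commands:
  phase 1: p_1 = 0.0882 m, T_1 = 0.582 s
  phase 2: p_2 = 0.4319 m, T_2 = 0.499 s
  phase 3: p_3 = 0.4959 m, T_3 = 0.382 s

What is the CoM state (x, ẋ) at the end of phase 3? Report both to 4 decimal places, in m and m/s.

phase 1: p=0.0882, T=0.582, ωT=1.703572, cosh=2.837784, sinh=2.655752; start (x,ẋ)=(0.018000, 0.424600) → end (x,ẋ)=(0.274226, 0.659213)
phase 2: p=0.4319, T=0.499, ωT=1.460623, cosh=2.270367, sinh=2.038275; start (x,ẋ)=(0.274226, 0.659213) → end (x,ẋ)=(0.532963, 0.555937)
phase 3: p=0.4959, T=0.382, ωT=1.118152, cosh=1.693040, sinh=1.366156; start (x,ẋ)=(0.532963, 0.555937) → end (x,ẋ)=(0.818120, 1.089434)

x = 0.8181, ẋ = 1.0894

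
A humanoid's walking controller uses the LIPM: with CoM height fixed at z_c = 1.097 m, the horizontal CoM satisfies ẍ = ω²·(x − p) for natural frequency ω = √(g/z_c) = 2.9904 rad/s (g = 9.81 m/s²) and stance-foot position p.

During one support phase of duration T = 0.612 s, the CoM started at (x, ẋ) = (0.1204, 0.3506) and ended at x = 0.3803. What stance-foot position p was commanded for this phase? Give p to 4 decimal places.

ωT = 2.9904·0.612 = 1.830125; cosh(ωT) = 3.197529, sinh(ωT) = 3.037136
x(T) = p + (x₀−p)·cosh(ωT) + (ẋ₀/ω)·sinh(ωT) ⇒ p·(1 − cosh) = x(T) − x₀·cosh − (ẋ₀/ω)·sinh
numerator   = 0.3803 − (0.1204)·3.197529 − (0.3506/2.9904)·3.037136 = -0.360762
denominator = 1 − 3.197529 = -2.197529
p = -0.360762 / -2.197529 = 0.1642

p = 0.1642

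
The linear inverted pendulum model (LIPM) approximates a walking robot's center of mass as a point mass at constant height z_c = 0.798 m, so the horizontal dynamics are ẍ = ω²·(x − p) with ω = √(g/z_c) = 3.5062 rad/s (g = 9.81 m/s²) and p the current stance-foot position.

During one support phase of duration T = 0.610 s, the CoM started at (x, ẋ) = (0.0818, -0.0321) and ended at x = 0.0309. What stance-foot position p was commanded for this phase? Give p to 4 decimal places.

p = 0.0856

ωT = 3.5062·0.610 = 2.138782; cosh(ωT) = 4.303445, sinh(ωT) = 4.185647
x(T) = p + (x₀−p)·cosh(ωT) + (ẋ₀/ω)·sinh(ωT) ⇒ p·(1 − cosh) = x(T) − x₀·cosh − (ẋ₀/ω)·sinh
numerator   = 0.0309 − (0.0818)·4.303445 − (-0.0321/3.5062)·4.185647 = -0.282801
denominator = 1 − 4.303445 = -3.303445
p = -0.282801 / -3.303445 = 0.0856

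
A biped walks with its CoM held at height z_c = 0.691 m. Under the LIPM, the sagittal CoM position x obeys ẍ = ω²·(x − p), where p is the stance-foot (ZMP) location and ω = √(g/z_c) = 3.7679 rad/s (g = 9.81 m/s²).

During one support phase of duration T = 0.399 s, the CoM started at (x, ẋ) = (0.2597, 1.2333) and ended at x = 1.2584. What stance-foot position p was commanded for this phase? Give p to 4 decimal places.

p = 0.0397

ωT = 3.7679·0.399 = 1.503392; cosh(ωT) = 2.359646, sinh(ωT) = 2.137271
x(T) = p + (x₀−p)·cosh(ωT) + (ẋ₀/ω)·sinh(ωT) ⇒ p·(1 − cosh) = x(T) − x₀·cosh − (ẋ₀/ω)·sinh
numerator   = 1.2584 − (0.2597)·2.359646 − (1.2333/3.7679)·2.137271 = -0.053967
denominator = 1 − 2.359646 = -1.359646
p = -0.053967 / -1.359646 = 0.0397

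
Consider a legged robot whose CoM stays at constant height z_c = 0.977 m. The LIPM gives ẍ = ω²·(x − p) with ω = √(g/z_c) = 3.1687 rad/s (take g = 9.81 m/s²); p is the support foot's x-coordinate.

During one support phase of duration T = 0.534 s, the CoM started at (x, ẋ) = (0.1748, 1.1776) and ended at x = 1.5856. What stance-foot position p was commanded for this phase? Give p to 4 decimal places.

p = -0.0664

ωT = 3.1687·0.534 = 1.692086; cosh(ωT) = 2.807466, sinh(ωT) = 2.623331
x(T) = p + (x₀−p)·cosh(ωT) + (ẋ₀/ω)·sinh(ωT) ⇒ p·(1 − cosh) = x(T) − x₀·cosh − (ẋ₀/ω)·sinh
numerator   = 1.5856 − (0.1748)·2.807466 − (1.1776/3.1687)·2.623331 = 0.119933
denominator = 1 − 2.807466 = -1.807466
p = 0.119933 / -1.807466 = -0.0664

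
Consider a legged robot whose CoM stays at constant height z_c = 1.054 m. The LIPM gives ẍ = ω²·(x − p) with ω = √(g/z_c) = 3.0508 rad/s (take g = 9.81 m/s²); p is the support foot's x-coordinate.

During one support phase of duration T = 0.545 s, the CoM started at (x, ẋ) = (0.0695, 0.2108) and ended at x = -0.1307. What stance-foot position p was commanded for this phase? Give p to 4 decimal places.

ωT = 3.0508·0.545 = 1.662686; cosh(ωT) = 2.731543, sinh(ωT) = 2.541914
x(T) = p + (x₀−p)·cosh(ωT) + (ẋ₀/ω)·sinh(ωT) ⇒ p·(1 − cosh) = x(T) − x₀·cosh − (ẋ₀/ω)·sinh
numerator   = -0.1307 − (0.0695)·2.731543 − (0.2108/3.0508)·2.541914 = -0.496180
denominator = 1 − 2.731543 = -1.731543
p = -0.496180 / -1.731543 = 0.2866

p = 0.2866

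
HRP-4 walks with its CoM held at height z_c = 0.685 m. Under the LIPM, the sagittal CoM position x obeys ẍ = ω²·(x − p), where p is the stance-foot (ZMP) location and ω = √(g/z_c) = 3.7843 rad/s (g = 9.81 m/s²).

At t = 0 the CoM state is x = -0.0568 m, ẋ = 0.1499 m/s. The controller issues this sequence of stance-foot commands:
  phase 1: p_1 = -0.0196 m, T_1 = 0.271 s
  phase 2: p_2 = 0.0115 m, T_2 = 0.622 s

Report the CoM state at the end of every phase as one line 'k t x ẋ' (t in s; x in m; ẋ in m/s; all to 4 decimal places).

phase 1: p=-0.0196, T=0.271, ωT=1.025545, cosh=1.573608, sinh=1.215007; start (x,ẋ)=(-0.056800, 0.149900) → end (x,ẋ)=(-0.030011, 0.064840)
phase 2: p=0.0115, T=0.622, ωT=2.353835, cosh=5.310430, sinh=5.215425; start (x,ẋ)=(-0.030011, 0.064840) → end (x,ẋ)=(-0.119578, -0.474954)

1 0.2710 -0.0300 0.0648
2 0.8930 -0.1196 -0.4750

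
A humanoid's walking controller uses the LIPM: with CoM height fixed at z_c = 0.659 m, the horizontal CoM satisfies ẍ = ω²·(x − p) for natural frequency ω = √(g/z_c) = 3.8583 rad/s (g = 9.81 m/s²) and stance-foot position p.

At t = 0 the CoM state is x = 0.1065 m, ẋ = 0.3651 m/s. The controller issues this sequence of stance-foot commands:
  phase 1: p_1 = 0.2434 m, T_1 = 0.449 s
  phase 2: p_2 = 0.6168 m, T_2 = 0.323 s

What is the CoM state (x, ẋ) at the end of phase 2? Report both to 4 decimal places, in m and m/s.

phase 1: p=0.2434, T=0.449, ωT=1.732377, cosh=2.915470, sinh=2.738606; start (x,ẋ)=(0.106500, 0.365100) → end (x,ẋ)=(0.103419, -0.382097)
phase 2: p=0.6168, T=0.323, ωT=1.246231, cosh=1.882399, sinh=1.594813; start (x,ẋ)=(0.103419, -0.382097) → end (x,ẋ)=(-0.507527, -3.878231)

x = -0.5075, ẋ = -3.8782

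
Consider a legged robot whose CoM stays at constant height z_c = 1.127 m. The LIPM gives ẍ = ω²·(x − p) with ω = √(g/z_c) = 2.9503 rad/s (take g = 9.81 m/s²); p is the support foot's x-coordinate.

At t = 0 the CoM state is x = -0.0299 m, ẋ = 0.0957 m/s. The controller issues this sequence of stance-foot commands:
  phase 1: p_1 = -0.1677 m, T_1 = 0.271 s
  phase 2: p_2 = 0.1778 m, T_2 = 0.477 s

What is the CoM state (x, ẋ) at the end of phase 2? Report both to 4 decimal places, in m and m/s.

x = 0.2091, ẋ = 0.3077

phase 1: p=-0.1677, T=0.271, ωT=0.799531, cosh=1.337019, sinh=0.887479; start (x,ẋ)=(-0.029900, 0.095700) → end (x,ẋ)=(0.045329, 0.488759)
phase 2: p=0.1778, T=0.477, ωT=1.407293, cosh=2.164844, sinh=1.920039; start (x,ẋ)=(0.045329, 0.488759) → end (x,ẋ)=(0.209102, 0.307677)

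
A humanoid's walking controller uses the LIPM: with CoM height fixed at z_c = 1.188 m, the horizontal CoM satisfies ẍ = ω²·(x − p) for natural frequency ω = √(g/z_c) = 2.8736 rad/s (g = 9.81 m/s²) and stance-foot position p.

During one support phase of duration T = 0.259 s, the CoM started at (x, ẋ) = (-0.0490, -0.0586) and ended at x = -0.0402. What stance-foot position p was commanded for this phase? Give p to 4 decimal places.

ωT = 2.8736·0.259 = 0.744262; cosh(ωT) = 1.289986, sinh(ωT) = 0.814902
x(T) = p + (x₀−p)·cosh(ωT) + (ẋ₀/ω)·sinh(ωT) ⇒ p·(1 − cosh) = x(T) − x₀·cosh − (ẋ₀/ω)·sinh
numerator   = -0.0402 − (-0.0490)·1.289986 − (-0.0586/2.8736)·0.814902 = 0.039627
denominator = 1 − 1.289986 = -0.289986
p = 0.039627 / -0.289986 = -0.1367

p = -0.1367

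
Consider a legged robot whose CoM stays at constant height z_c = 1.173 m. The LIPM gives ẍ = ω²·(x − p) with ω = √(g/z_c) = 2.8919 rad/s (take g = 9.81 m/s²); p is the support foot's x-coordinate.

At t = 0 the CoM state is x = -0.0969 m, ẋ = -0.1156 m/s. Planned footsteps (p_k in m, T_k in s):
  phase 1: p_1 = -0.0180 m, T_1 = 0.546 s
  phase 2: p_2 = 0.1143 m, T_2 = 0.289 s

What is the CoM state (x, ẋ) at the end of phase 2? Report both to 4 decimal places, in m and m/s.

x = -0.7336, ẋ = -2.2761

phase 1: p=-0.0180, T=0.546, ωT=1.578977, cosh=2.528090, sinh=2.321904; start (x,ẋ)=(-0.096900, -0.115600) → end (x,ẋ)=(-0.310281, -0.822038)
phase 2: p=0.1143, T=0.289, ωT=0.835759, cosh=1.370055, sinh=0.936510; start (x,ẋ)=(-0.310281, -0.822038) → end (x,ẋ)=(-0.733608, -2.276128)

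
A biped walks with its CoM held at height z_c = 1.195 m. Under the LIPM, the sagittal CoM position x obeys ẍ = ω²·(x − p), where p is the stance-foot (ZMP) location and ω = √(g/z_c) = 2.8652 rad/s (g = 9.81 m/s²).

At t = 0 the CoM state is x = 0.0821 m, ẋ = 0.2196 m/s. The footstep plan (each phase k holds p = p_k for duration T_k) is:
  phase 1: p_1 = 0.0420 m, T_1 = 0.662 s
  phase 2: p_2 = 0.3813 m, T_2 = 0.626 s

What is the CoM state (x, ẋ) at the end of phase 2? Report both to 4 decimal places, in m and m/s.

x = 1.6712, ẋ = 3.8602

phase 1: p=0.0420, T=0.662, ωT=1.896762, cosh=3.407168, sinh=3.257115; start (x,ẋ)=(0.082100, 0.219600) → end (x,ẋ)=(0.428265, 1.122439)
phase 2: p=0.3813, T=0.626, ωT=1.793615, cosh=3.088751, sinh=2.922394; start (x,ẋ)=(0.428265, 1.122439) → end (x,ẋ)=(1.671208, 3.860186)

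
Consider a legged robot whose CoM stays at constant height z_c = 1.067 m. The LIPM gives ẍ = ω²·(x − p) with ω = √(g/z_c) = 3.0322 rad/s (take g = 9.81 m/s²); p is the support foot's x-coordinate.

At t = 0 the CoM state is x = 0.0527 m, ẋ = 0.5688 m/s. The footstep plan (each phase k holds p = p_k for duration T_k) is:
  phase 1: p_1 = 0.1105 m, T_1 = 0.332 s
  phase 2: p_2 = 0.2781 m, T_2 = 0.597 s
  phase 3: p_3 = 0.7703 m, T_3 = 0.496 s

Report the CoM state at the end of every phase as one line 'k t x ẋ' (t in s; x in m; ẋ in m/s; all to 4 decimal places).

1 0.3320 0.2432 0.6744
2 0.9290 0.8302 1.8018
3 1.4250 2.1826 4.6425

phase 1: p=0.1105, T=0.332, ωT=1.006690, cosh=1.550978, sinh=1.185551; start (x,ẋ)=(0.052700, 0.568800) → end (x,ẋ)=(0.243247, 0.674415)
phase 2: p=0.2781, T=0.597, ωT=1.810223, cosh=3.137715, sinh=2.974098; start (x,ẋ)=(0.243247, 0.674415) → end (x,ẋ)=(0.830233, 1.801816)
phase 3: p=0.7703, T=0.496, ωT=1.503971, cosh=2.360884, sinh=2.138638; start (x,ẋ)=(0.830233, 1.801816) → end (x,ẋ)=(2.182633, 4.642532)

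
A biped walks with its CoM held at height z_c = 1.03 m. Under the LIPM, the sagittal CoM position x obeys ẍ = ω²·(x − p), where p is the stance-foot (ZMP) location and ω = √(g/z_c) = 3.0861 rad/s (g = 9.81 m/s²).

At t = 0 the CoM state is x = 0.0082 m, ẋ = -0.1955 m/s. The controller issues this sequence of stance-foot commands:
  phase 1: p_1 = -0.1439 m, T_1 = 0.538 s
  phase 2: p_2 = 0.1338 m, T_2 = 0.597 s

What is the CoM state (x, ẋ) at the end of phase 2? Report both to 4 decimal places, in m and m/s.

x = 0.7122, ẋ = 1.9008

phase 1: p=-0.1439, T=0.538, ωT=1.660322, cosh=2.725541, sinh=2.535463; start (x,ẋ)=(0.008200, -0.195500) → end (x,ẋ)=(0.110037, 0.657292)
phase 2: p=0.1338, T=0.597, ωT=1.842402, cosh=3.235058, sinh=3.076621; start (x,ẋ)=(0.110037, 0.657292) → end (x,ẋ)=(0.712198, 1.900753)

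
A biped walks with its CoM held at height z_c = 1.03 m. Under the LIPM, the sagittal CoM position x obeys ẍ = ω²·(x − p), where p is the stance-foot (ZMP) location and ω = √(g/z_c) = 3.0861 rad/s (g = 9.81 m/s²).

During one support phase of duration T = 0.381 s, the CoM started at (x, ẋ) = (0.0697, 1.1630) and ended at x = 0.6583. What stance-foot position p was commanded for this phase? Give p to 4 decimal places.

p = 0.0231

ωT = 3.0861·0.381 = 1.175804; cosh(ωT) = 1.774659, sinh(ωT) = 1.466089
x(T) = p + (x₀−p)·cosh(ωT) + (ẋ₀/ω)·sinh(ωT) ⇒ p·(1 − cosh) = x(T) − x₀·cosh − (ẋ₀/ω)·sinh
numerator   = 0.6583 − (0.0697)·1.774659 − (1.1630/3.0861)·1.466089 = -0.017891
denominator = 1 − 1.774659 = -0.774659
p = -0.017891 / -0.774659 = 0.0231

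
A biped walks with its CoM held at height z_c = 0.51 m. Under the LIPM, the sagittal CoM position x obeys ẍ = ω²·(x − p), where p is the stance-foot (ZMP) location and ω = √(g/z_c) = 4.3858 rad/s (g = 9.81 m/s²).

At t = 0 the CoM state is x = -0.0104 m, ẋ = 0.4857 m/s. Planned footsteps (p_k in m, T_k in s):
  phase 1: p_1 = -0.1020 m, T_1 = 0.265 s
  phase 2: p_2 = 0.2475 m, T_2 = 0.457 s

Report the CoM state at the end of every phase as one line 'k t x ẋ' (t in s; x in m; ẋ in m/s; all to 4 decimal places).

1 0.2650 0.2185 1.4317
2 0.7220 1.3271 4.9449

phase 1: p=-0.1020, T=0.265, ωT=1.162237, cosh=1.754931, sinh=1.442146; start (x,ẋ)=(-0.010400, 0.485700) → end (x,ẋ)=(0.218460, 1.431737)
phase 2: p=0.2475, T=0.457, ωT=2.004311, cosh=3.777865, sinh=3.643111; start (x,ẋ)=(0.218460, 1.431737) → end (x,ẋ)=(1.327080, 4.944914)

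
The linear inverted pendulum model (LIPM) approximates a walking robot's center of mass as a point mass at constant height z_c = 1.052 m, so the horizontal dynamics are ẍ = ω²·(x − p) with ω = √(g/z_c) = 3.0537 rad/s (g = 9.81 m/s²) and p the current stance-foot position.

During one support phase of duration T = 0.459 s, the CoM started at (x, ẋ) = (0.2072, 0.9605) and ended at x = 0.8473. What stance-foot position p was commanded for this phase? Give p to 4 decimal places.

p = 0.1725

ωT = 3.0537·0.459 = 1.401648; cosh(ωT) = 2.154040, sinh(ωT) = 1.907849
x(T) = p + (x₀−p)·cosh(ωT) + (ẋ₀/ω)·sinh(ωT) ⇒ p·(1 − cosh) = x(T) − x₀·cosh − (ẋ₀/ω)·sinh
numerator   = 0.8473 − (0.2072)·2.154040 − (0.9605/3.0537)·1.907849 = -0.199105
denominator = 1 − 2.154040 = -1.154040
p = -0.199105 / -1.154040 = 0.1725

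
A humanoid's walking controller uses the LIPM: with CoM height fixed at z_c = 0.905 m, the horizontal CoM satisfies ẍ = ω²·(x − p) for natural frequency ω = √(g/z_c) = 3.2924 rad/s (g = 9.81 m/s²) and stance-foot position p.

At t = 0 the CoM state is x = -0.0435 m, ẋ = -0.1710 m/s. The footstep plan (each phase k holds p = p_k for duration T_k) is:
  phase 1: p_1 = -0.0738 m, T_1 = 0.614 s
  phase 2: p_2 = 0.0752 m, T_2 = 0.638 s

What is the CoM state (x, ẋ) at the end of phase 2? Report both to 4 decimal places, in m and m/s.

x = -1.2094, ẋ = -4.1736

phase 1: p=-0.0738, T=0.614, ωT=2.021534, cosh=3.841173, sinh=3.708721; start (x,ẋ)=(-0.043500, -0.171000) → end (x,ẋ)=(-0.150035, -0.286860)
phase 2: p=0.0752, T=0.638, ωT=2.100551, cosh=4.146531, sinh=4.024142; start (x,ẋ)=(-0.150035, -0.286860) → end (x,ẋ)=(-1.209360, -4.173633)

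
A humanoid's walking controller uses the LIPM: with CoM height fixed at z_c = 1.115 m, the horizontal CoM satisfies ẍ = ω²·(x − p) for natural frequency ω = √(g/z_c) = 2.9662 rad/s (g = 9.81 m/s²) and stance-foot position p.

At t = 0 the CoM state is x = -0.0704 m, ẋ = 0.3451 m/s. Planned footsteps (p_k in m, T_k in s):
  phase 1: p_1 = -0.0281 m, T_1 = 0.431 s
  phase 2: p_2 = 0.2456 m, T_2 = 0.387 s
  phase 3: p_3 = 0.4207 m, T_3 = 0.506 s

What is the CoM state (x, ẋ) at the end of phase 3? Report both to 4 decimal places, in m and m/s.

phase 1: p=-0.0281, T=0.431, ωT=1.278432, cosh=1.934739, sinh=1.656266; start (x,ẋ)=(-0.070400, 0.345100) → end (x,ẋ)=(0.082757, 0.459866)
phase 2: p=0.2456, T=0.387, ωT=1.147919, cosh=1.734463, sinh=1.417166; start (x,ẋ)=(0.082757, 0.459866) → end (x,ẋ)=(0.182867, 0.113096)
phase 3: p=0.4207, T=0.506, ωT=1.500897, cosh=2.354321, sinh=2.131391; start (x,ẋ)=(0.182867, 0.113096) → end (x,ẋ)=(-0.057970, -1.237349)

x = -0.0580, ẋ = -1.2373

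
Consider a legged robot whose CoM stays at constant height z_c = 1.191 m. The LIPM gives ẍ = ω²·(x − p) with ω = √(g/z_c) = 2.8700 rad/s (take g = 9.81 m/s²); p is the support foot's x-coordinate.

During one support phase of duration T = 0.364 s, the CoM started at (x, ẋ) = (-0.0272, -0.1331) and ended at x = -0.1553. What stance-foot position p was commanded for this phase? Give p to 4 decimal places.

ωT = 2.8700·0.364 = 1.044680; cosh(ωT) = 1.597147, sinh(ωT) = 1.245342
x(T) = p + (x₀−p)·cosh(ωT) + (ẋ₀/ω)·sinh(ωT) ⇒ p·(1 − cosh) = x(T) − x₀·cosh − (ẋ₀/ω)·sinh
numerator   = -0.1553 − (-0.0272)·1.597147 − (-0.1331/2.8700)·1.245342 = -0.054103
denominator = 1 − 1.597147 = -0.597147
p = -0.054103 / -0.597147 = 0.0906

p = 0.0906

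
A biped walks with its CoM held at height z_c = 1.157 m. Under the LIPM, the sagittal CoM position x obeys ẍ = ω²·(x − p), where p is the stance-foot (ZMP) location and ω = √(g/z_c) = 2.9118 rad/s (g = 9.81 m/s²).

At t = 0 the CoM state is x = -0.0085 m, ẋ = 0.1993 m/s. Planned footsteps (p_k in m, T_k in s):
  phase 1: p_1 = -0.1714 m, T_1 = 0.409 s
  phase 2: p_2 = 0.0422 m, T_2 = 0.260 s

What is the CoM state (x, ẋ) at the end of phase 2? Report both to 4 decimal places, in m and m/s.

x = 0.5825, ẋ = 1.8259

phase 1: p=-0.1714, T=0.409, ωT=1.190926, cosh=1.797033, sinh=1.493094; start (x,ẋ)=(-0.008500, 0.199300) → end (x,ẋ)=(0.223532, 1.066371)
phase 2: p=0.0422, T=0.260, ωT=0.757068, cosh=1.300528, sinh=0.831488; start (x,ẋ)=(0.223532, 1.066371) → end (x,ẋ)=(0.582539, 1.825874)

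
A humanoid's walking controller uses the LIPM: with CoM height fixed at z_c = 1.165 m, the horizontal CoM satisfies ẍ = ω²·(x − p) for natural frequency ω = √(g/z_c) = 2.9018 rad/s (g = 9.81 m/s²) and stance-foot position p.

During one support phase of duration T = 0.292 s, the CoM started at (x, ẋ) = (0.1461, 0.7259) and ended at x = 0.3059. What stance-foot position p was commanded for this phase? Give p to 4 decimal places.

ωT = 2.9018·0.292 = 0.847326; cosh(ωT) = 1.380979, sinh(ωT) = 0.952419
x(T) = p + (x₀−p)·cosh(ωT) + (ẋ₀/ω)·sinh(ωT) ⇒ p·(1 − cosh) = x(T) − x₀·cosh − (ẋ₀/ω)·sinh
numerator   = 0.3059 − (0.1461)·1.380979 − (0.7259/2.9018)·0.952419 = -0.134114
denominator = 1 − 1.380979 = -0.380979
p = -0.134114 / -0.380979 = 0.3520

p = 0.3520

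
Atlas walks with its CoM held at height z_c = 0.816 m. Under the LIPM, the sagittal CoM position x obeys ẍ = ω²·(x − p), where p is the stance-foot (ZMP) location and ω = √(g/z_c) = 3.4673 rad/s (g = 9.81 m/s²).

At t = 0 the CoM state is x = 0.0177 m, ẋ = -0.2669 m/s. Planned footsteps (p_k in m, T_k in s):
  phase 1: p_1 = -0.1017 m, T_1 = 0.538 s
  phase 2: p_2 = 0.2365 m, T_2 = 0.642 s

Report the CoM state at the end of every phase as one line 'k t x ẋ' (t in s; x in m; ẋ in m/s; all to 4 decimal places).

1 0.5380 0.0505 0.4223
2 1.1800 -0.0775 -0.9734

phase 1: p=-0.1017, T=0.538, ωT=1.865407, cosh=3.306700, sinh=3.151867; start (x,ẋ)=(0.017700, -0.266900) → end (x,ẋ)=(0.050501, 0.422301)
phase 2: p=0.2365, T=0.642, ωT=2.226007, cosh=4.685380, sinh=4.577422; start (x,ẋ)=(0.050501, 0.422301) → end (x,ẋ)=(-0.077468, -0.973407)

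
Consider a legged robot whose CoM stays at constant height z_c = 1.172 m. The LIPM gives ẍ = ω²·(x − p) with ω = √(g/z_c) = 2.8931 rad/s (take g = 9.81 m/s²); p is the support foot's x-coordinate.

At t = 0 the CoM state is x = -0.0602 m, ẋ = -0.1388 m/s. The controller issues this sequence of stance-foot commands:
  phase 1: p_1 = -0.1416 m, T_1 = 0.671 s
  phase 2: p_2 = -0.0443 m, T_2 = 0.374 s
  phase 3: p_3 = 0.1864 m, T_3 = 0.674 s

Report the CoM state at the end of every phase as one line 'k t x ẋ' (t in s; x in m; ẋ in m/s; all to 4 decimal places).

1 0.6710 -0.0159 0.3100
2 1.0450 0.1424 0.6173
3 1.7190 0.7632 1.7748

phase 1: p=-0.1416, T=0.671, ωT=1.941270, cosh=3.555558, sinh=3.412037; start (x,ẋ)=(-0.060200, -0.138800) → end (x,ẋ)=(-0.015874, 0.310017)
phase 2: p=-0.0443, T=0.374, ωT=1.082019, cosh=1.644771, sinh=1.305861; start (x,ẋ)=(-0.015874, 0.310017) → end (x,ẋ)=(0.142387, 0.617300)
phase 3: p=0.1864, T=0.674, ωT=1.949949, cosh=3.585307, sinh=3.443025; start (x,ẋ)=(0.142387, 0.617300) → end (x,ẋ)=(0.763237, 1.774794)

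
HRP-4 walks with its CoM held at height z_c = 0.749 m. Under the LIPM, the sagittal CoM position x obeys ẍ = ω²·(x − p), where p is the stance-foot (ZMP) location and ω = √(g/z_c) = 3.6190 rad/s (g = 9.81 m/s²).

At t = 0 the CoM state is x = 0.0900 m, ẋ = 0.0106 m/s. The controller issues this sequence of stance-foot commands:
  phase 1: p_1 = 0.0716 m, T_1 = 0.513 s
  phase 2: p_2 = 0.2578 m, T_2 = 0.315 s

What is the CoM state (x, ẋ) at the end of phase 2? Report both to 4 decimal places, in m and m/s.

phase 1: p=0.0716, T=0.513, ωT=1.856547, cosh=3.278902, sinh=3.122691; start (x,ẋ)=(0.090000, 0.010600) → end (x,ẋ)=(0.141078, 0.242695)
phase 2: p=0.2578, T=0.315, ωT=1.139985, cosh=1.723273, sinh=1.403449; start (x,ẋ)=(0.141078, 0.242695) → end (x,ẋ)=(0.150774, -0.174610)

x = 0.1508, ẋ = -0.1746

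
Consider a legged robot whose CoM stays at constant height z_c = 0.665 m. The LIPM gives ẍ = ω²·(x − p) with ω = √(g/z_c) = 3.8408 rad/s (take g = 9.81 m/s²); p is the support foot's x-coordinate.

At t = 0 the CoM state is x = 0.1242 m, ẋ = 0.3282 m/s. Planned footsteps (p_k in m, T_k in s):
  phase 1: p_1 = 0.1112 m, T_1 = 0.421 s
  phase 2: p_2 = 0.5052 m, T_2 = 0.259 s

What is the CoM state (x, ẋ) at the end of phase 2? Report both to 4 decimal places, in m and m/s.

x = 0.5676, ẋ = 0.8196

phase 1: p=0.1112, T=0.421, ωT=1.616977, cosh=2.618167, sinh=2.419669; start (x,ẋ)=(0.124200, 0.328200) → end (x,ẋ)=(0.351999, 0.980098)
phase 2: p=0.5052, T=0.259, ωT=0.994767, cosh=1.536952, sinh=1.167143; start (x,ẋ)=(0.351999, 0.980098) → end (x,ẋ)=(0.567570, 0.819601)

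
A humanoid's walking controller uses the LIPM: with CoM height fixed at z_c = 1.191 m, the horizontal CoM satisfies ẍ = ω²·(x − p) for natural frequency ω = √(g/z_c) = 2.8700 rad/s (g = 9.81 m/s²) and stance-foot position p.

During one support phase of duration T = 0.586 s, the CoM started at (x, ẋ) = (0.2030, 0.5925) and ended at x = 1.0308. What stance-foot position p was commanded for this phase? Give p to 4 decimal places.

p = 0.0389

ωT = 2.8700·0.586 = 1.681820; cosh(ωT) = 2.780683, sinh(ωT) = 2.594648
x(T) = p + (x₀−p)·cosh(ωT) + (ẋ₀/ω)·sinh(ωT) ⇒ p·(1 − cosh) = x(T) − x₀·cosh − (ẋ₀/ω)·sinh
numerator   = 1.0308 − (0.2030)·2.780683 − (0.5925/2.8700)·2.594648 = -0.069333
denominator = 1 − 2.780683 = -1.780683
p = -0.069333 / -1.780683 = 0.0389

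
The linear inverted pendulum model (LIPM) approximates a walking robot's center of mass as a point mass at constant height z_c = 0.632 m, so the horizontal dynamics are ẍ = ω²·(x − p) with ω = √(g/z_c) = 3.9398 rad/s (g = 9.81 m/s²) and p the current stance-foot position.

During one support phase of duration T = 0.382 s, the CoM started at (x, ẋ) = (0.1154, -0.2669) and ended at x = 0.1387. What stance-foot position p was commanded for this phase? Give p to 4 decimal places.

ωT = 3.9398·0.382 = 1.505004; cosh(ωT) = 2.363093, sinh(ωT) = 2.141077
x(T) = p + (x₀−p)·cosh(ωT) + (ẋ₀/ω)·sinh(ωT) ⇒ p·(1 − cosh) = x(T) − x₀·cosh − (ẋ₀/ω)·sinh
numerator   = 0.1387 − (0.1154)·2.363093 − (-0.2669/3.9398)·2.141077 = 0.011045
denominator = 1 − 2.363093 = -1.363093
p = 0.011045 / -1.363093 = -0.0081

p = -0.0081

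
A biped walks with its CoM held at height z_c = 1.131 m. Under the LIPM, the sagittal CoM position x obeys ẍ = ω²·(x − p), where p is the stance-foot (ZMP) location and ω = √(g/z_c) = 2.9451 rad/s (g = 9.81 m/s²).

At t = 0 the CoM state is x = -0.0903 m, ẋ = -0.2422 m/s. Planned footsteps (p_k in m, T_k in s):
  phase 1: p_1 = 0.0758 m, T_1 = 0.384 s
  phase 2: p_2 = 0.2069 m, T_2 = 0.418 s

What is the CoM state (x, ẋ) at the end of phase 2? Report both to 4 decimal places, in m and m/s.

phase 1: p=0.0758, T=0.384, ωT=1.130918, cosh=1.710619, sinh=1.387882; start (x,ẋ)=(-0.090300, -0.242200) → end (x,ẋ)=(-0.322471, -1.093238)
phase 2: p=0.2069, T=0.418, ωT=1.231052, cosh=1.858408, sinh=1.566422; start (x,ẋ)=(-0.322471, -1.093238) → end (x,ẋ)=(-1.358351, -4.473812)

x = -1.3584, ẋ = -4.4738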